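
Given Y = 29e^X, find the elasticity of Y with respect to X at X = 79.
Elasticity = 79

Elasticity = (dY/dX) · (X/Y)

dY/dX = 29·e^X
At X = 79: dY/dX = 29·e^79, Y = 29·e^79

Elasticity = (29·e^79) · (79 / (29·e^79)) = 79

Interpretation: for a small percentage change in X, the percentage change in Y is approximately 79.00 times as large.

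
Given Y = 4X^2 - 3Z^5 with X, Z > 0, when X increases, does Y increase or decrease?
Y increases

Taking the partial derivative:
∂Y/∂X = 8X

∂Y/∂X = 8X > 0 (assuming positive values)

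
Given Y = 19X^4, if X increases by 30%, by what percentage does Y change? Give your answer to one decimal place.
185.6%

For Y = 19X^4:
If X → X(1 + 0.3)
Then Y → Y · (1 + 0.3)^4
     = Y · 2.8561

Percentage change = ((1 + 0.3)^4 − 1) × 100% ≈ 185.6%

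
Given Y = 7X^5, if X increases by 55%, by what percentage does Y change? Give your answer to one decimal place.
794.7%

For Y = 7X^5:
If X → X(1 + 0.55)
Then Y → Y · (1 + 0.55)^5
     ≈ Y · 8.9466

Percentage change = ((1 + 0.55)^5 − 1) × 100% ≈ 794.7%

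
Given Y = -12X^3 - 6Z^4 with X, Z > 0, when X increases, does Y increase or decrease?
Y decreases

Taking the partial derivative:
∂Y/∂X = -36X^2

∂Y/∂X = -36X^2 < 0 (assuming positive values)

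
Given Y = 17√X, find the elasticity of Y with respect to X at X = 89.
Elasticity = 1/2

Elasticity = (dY/dX) · (X/Y)

dY/dX = 17/(2·√X)
At X = 89: dY/dX = 17·√89/178, Y = 17·√89

Elasticity = (17·√89/178) · (89 / (17·√89)) = 1/2

Interpretation: for a small percentage change in X, the percentage change in Y is approximately 0.50 times as large.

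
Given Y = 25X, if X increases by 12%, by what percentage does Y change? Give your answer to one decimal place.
12.0%

For Y = 25X:
If X → X(1 + 0.12)
Then Y → Y · (1 + 0.12)^1
     = Y · 1.1200

Percentage change = ((1 + 0.12)^1 − 1) × 100% = 12.0%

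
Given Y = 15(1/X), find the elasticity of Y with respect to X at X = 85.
Elasticity = -1

Elasticity = (dY/dX) · (X/Y)

dY/dX = -15/X²
At X = 85: dY/dX = -3/1445, Y = 3/17

Elasticity = (-3/1445) · (85 / (3/17)) = -1

Interpretation: for a small percentage change in X, the percentage change in Y is approximately -1.00 times as large.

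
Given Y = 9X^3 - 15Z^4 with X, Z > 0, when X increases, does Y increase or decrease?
Y increases

Taking the partial derivative:
∂Y/∂X = 27X^2

∂Y/∂X = 27X^2 > 0 (assuming positive values)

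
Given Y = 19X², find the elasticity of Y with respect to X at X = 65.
Elasticity = 2

Elasticity = (dY/dX) · (X/Y)

dY/dX = 38·X
At X = 65: dY/dX = 2470, Y = 80275

Elasticity = 2470 · (65 / 80275) = 2

Interpretation: for a small percentage change in X, the percentage change in Y is approximately 2.00 times as large.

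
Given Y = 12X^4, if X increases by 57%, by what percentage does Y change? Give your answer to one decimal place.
507.6%

For Y = 12X^4:
If X → X(1 + 0.57)
Then Y → Y · (1 + 0.57)^4
     ≈ Y · 6.0757

Percentage change = ((1 + 0.57)^4 − 1) × 100% ≈ 507.6%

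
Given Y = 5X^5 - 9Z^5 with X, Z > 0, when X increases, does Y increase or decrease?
Y increases

Taking the partial derivative:
∂Y/∂X = 25X^4

∂Y/∂X = 25X^4 > 0 (assuming positive values)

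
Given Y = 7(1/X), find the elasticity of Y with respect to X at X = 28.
Elasticity = -1

Elasticity = (dY/dX) · (X/Y)

dY/dX = -7/X²
At X = 28: dY/dX = -1/112, Y = 1/4

Elasticity = (-1/112) · (28 / (1/4)) = -1

Interpretation: for a small percentage change in X, the percentage change in Y is approximately -1.00 times as large.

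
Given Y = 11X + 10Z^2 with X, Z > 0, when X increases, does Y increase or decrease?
Y increases

Taking the partial derivative:
∂Y/∂X = 11

∂Y/∂X = 11 > 0 (assuming positive values)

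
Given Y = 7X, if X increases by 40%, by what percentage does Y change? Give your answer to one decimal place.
40.0%

For Y = 7X:
If X → X(1 + 0.4)
Then Y → Y · (1 + 0.4)^1
     = Y · 1.4000

Percentage change = ((1 + 0.4)^1 − 1) × 100% = 40.0%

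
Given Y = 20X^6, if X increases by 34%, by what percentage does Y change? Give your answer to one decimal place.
478.9%

For Y = 20X^6:
If X → X(1 + 0.34)
Then Y → Y · (1 + 0.34)^6
     ≈ Y · 5.7893

Percentage change = ((1 + 0.34)^6 − 1) × 100% ≈ 478.9%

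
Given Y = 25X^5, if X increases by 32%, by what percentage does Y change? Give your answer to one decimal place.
300.7%

For Y = 25X^5:
If X → X(1 + 0.32)
Then Y → Y · (1 + 0.32)^5
     ≈ Y · 4.0075

Percentage change = ((1 + 0.32)^5 − 1) × 100% ≈ 300.7%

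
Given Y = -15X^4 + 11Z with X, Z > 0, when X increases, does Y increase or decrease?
Y decreases

Taking the partial derivative:
∂Y/∂X = -60X^3

∂Y/∂X = -60X^3 < 0 (assuming positive values)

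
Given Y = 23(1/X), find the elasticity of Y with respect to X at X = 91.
Elasticity = -1

Elasticity = (dY/dX) · (X/Y)

dY/dX = -23/X²
At X = 91: dY/dX = -23/8281, Y = 23/91

Elasticity = (-23/8281) · (91 / (23/91)) = -1

Interpretation: for a small percentage change in X, the percentage change in Y is approximately -1.00 times as large.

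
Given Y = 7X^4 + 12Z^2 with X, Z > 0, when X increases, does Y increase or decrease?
Y increases

Taking the partial derivative:
∂Y/∂X = 28X^3

∂Y/∂X = 28X^3 > 0 (assuming positive values)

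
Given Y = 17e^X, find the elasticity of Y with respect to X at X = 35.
Elasticity = 35

Elasticity = (dY/dX) · (X/Y)

dY/dX = 17·e^X
At X = 35: dY/dX = 17·e^35, Y = 17·e^35

Elasticity = (17·e^35) · (35 / (17·e^35)) = 35

Interpretation: for a small percentage change in X, the percentage change in Y is approximately 35.00 times as large.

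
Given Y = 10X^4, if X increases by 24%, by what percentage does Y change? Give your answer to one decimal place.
136.4%

For Y = 10X^4:
If X → X(1 + 0.24)
Then Y → Y · (1 + 0.24)^4
     ≈ Y · 2.3642

Percentage change = ((1 + 0.24)^4 − 1) × 100% ≈ 136.4%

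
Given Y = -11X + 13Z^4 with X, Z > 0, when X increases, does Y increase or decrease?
Y decreases

Taking the partial derivative:
∂Y/∂X = -11

∂Y/∂X = -11 < 0 (assuming positive values)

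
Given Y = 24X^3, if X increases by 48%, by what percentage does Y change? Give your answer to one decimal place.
224.2%

For Y = 24X^3:
If X → X(1 + 0.48)
Then Y → Y · (1 + 0.48)^3
     ≈ Y · 3.2418

Percentage change = ((1 + 0.48)^3 − 1) × 100% ≈ 224.2%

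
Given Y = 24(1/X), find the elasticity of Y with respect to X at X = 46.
Elasticity = -1

Elasticity = (dY/dX) · (X/Y)

dY/dX = -24/X²
At X = 46: dY/dX = -6/529, Y = 12/23

Elasticity = (-6/529) · (46 / (12/23)) = -1

Interpretation: for a small percentage change in X, the percentage change in Y is approximately -1.00 times as large.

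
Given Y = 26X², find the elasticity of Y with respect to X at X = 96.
Elasticity = 2

Elasticity = (dY/dX) · (X/Y)

dY/dX = 52·X
At X = 96: dY/dX = 4992, Y = 239616

Elasticity = 4992 · (96 / 239616) = 2

Interpretation: for a small percentage change in X, the percentage change in Y is approximately 2.00 times as large.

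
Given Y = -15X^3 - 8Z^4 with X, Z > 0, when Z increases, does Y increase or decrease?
Y decreases

Taking the partial derivative:
∂Y/∂Z = -32Z^3

∂Y/∂Z = -32Z^3 < 0 (assuming positive values)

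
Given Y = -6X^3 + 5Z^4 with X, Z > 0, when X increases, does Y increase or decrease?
Y decreases

Taking the partial derivative:
∂Y/∂X = -18X^2

∂Y/∂X = -18X^2 < 0 (assuming positive values)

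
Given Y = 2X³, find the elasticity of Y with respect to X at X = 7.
Elasticity = 3

Elasticity = (dY/dX) · (X/Y)

dY/dX = 6·X²
At X = 7: dY/dX = 294, Y = 686

Elasticity = 294 · (7 / 686) = 3

Interpretation: for a small percentage change in X, the percentage change in Y is approximately 3.00 times as large.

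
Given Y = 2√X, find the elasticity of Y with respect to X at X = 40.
Elasticity = 1/2

Elasticity = (dY/dX) · (X/Y)

dY/dX = 1/√X
At X = 40: dY/dX = √10/20, Y = 4·√10

Elasticity = (√10/20) · (40 / (4·√10)) = 1/2

Interpretation: for a small percentage change in X, the percentage change in Y is approximately 0.50 times as large.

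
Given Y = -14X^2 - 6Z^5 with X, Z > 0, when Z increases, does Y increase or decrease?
Y decreases

Taking the partial derivative:
∂Y/∂Z = -30Z^4

∂Y/∂Z = -30Z^4 < 0 (assuming positive values)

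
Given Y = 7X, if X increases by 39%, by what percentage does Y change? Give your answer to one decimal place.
39.0%

For Y = 7X:
If X → X(1 + 0.39)
Then Y → Y · (1 + 0.39)^1
     = Y · 1.3900

Percentage change = ((1 + 0.39)^1 − 1) × 100% = 39.0%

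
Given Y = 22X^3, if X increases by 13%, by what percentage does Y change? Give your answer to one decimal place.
44.3%

For Y = 22X^3:
If X → X(1 + 0.13)
Then Y → Y · (1 + 0.13)^3
     ≈ Y · 1.4429

Percentage change = ((1 + 0.13)^3 − 1) × 100% ≈ 44.3%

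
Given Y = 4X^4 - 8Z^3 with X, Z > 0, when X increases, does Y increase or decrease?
Y increases

Taking the partial derivative:
∂Y/∂X = 16X^3

∂Y/∂X = 16X^3 > 0 (assuming positive values)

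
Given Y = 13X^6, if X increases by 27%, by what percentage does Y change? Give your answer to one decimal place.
319.6%

For Y = 13X^6:
If X → X(1 + 0.27)
Then Y → Y · (1 + 0.27)^6
     ≈ Y · 4.1959

Percentage change = ((1 + 0.27)^6 − 1) × 100% ≈ 319.6%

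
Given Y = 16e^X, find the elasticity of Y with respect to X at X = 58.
Elasticity = 58

Elasticity = (dY/dX) · (X/Y)

dY/dX = 16·e^X
At X = 58: dY/dX = 16·e^58, Y = 16·e^58

Elasticity = (16·e^58) · (58 / (16·e^58)) = 58

Interpretation: for a small percentage change in X, the percentage change in Y is approximately 58.00 times as large.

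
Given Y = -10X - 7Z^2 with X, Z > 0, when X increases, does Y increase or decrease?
Y decreases

Taking the partial derivative:
∂Y/∂X = -10

∂Y/∂X = -10 < 0 (assuming positive values)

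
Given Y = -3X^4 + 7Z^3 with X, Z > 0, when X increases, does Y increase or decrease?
Y decreases

Taking the partial derivative:
∂Y/∂X = -12X^3

∂Y/∂X = -12X^3 < 0 (assuming positive values)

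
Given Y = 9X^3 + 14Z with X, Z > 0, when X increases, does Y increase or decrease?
Y increases

Taking the partial derivative:
∂Y/∂X = 27X^2

∂Y/∂X = 27X^2 > 0 (assuming positive values)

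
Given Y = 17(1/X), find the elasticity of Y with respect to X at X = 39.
Elasticity = -1

Elasticity = (dY/dX) · (X/Y)

dY/dX = -17/X²
At X = 39: dY/dX = -17/1521, Y = 17/39

Elasticity = (-17/1521) · (39 / (17/39)) = -1

Interpretation: for a small percentage change in X, the percentage change in Y is approximately -1.00 times as large.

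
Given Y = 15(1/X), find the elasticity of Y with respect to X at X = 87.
Elasticity = -1

Elasticity = (dY/dX) · (X/Y)

dY/dX = -15/X²
At X = 87: dY/dX = -5/2523, Y = 5/29

Elasticity = (-5/2523) · (87 / (5/29)) = -1

Interpretation: for a small percentage change in X, the percentage change in Y is approximately -1.00 times as large.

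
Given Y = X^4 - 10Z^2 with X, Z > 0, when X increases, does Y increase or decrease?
Y increases

Taking the partial derivative:
∂Y/∂X = 4X^3

∂Y/∂X = 4X^3 > 0 (assuming positive values)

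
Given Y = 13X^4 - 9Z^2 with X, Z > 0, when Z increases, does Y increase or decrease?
Y decreases

Taking the partial derivative:
∂Y/∂Z = -18Z

∂Y/∂Z = -18Z < 0 (assuming positive values)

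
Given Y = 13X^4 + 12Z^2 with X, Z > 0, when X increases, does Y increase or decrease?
Y increases

Taking the partial derivative:
∂Y/∂X = 52X^3

∂Y/∂X = 52X^3 > 0 (assuming positive values)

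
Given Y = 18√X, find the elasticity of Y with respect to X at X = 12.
Elasticity = 1/2

Elasticity = (dY/dX) · (X/Y)

dY/dX = 9/√X
At X = 12: dY/dX = 3·√3/2, Y = 36·√3

Elasticity = (3·√3/2) · (12 / (36·√3)) = 1/2

Interpretation: for a small percentage change in X, the percentage change in Y is approximately 0.50 times as large.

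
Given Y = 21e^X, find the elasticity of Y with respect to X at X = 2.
Elasticity = 2

Elasticity = (dY/dX) · (X/Y)

dY/dX = 21·e^X
At X = 2: dY/dX = 21·e^2, Y = 21·e^2

Elasticity = (21·e^2) · (2 / (21·e^2)) = 2

Interpretation: for a small percentage change in X, the percentage change in Y is approximately 2.00 times as large.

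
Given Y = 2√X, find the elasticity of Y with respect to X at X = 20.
Elasticity = 1/2

Elasticity = (dY/dX) · (X/Y)

dY/dX = 1/√X
At X = 20: dY/dX = √5/10, Y = 4·√5

Elasticity = (√5/10) · (20 / (4·√5)) = 1/2

Interpretation: for a small percentage change in X, the percentage change in Y is approximately 0.50 times as large.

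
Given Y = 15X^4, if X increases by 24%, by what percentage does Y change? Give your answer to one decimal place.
136.4%

For Y = 15X^4:
If X → X(1 + 0.24)
Then Y → Y · (1 + 0.24)^4
     ≈ Y · 2.3642

Percentage change = ((1 + 0.24)^4 − 1) × 100% ≈ 136.4%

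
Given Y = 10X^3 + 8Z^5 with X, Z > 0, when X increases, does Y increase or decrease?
Y increases

Taking the partial derivative:
∂Y/∂X = 30X^2

∂Y/∂X = 30X^2 > 0 (assuming positive values)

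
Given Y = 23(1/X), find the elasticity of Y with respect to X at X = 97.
Elasticity = -1

Elasticity = (dY/dX) · (X/Y)

dY/dX = -23/X²
At X = 97: dY/dX = -23/9409, Y = 23/97

Elasticity = (-23/9409) · (97 / (23/97)) = -1

Interpretation: for a small percentage change in X, the percentage change in Y is approximately -1.00 times as large.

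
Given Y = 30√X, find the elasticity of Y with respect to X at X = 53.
Elasticity = 1/2

Elasticity = (dY/dX) · (X/Y)

dY/dX = 15/√X
At X = 53: dY/dX = 15·√53/53, Y = 30·√53

Elasticity = (15·√53/53) · (53 / (30·√53)) = 1/2

Interpretation: for a small percentage change in X, the percentage change in Y is approximately 0.50 times as large.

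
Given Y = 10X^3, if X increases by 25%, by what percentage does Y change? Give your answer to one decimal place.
95.3%

For Y = 10X^3:
If X → X(1 + 0.25)
Then Y → Y · (1 + 0.25)^3
     ≈ Y · 1.9531

Percentage change = ((1 + 0.25)^3 − 1) × 100% ≈ 95.3%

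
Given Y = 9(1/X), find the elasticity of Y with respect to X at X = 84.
Elasticity = -1

Elasticity = (dY/dX) · (X/Y)

dY/dX = -9/X²
At X = 84: dY/dX = -1/784, Y = 3/28

Elasticity = (-1/784) · (84 / (3/28)) = -1

Interpretation: for a small percentage change in X, the percentage change in Y is approximately -1.00 times as large.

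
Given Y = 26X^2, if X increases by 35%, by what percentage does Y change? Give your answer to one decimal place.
82.3%

For Y = 26X^2:
If X → X(1 + 0.35)
Then Y → Y · (1 + 0.35)^2
     = Y · 1.8225

Percentage change = ((1 + 0.35)^2 − 1) × 100% ≈ 82.3%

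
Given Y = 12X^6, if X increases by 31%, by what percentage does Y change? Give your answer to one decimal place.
405.4%

For Y = 12X^6:
If X → X(1 + 0.31)
Then Y → Y · (1 + 0.31)^6
     ≈ Y · 5.0539

Percentage change = ((1 + 0.31)^6 − 1) × 100% ≈ 405.4%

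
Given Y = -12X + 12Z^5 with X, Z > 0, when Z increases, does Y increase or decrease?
Y increases

Taking the partial derivative:
∂Y/∂Z = 60Z^4

∂Y/∂Z = 60Z^4 > 0 (assuming positive values)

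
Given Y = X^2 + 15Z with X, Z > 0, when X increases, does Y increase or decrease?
Y increases

Taking the partial derivative:
∂Y/∂X = 2X

∂Y/∂X = 2X > 0 (assuming positive values)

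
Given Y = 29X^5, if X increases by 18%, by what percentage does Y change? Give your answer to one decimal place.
128.8%

For Y = 29X^5:
If X → X(1 + 0.18)
Then Y → Y · (1 + 0.18)^5
     ≈ Y · 2.2878

Percentage change = ((1 + 0.18)^5 − 1) × 100% ≈ 128.8%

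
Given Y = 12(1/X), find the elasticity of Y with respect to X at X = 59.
Elasticity = -1

Elasticity = (dY/dX) · (X/Y)

dY/dX = -12/X²
At X = 59: dY/dX = -12/3481, Y = 12/59

Elasticity = (-12/3481) · (59 / (12/59)) = -1

Interpretation: for a small percentage change in X, the percentage change in Y is approximately -1.00 times as large.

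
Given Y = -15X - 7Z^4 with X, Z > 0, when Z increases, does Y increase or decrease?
Y decreases

Taking the partial derivative:
∂Y/∂Z = -28Z^3

∂Y/∂Z = -28Z^3 < 0 (assuming positive values)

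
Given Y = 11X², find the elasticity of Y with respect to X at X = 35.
Elasticity = 2

Elasticity = (dY/dX) · (X/Y)

dY/dX = 22·X
At X = 35: dY/dX = 770, Y = 13475

Elasticity = 770 · (35 / 13475) = 2

Interpretation: for a small percentage change in X, the percentage change in Y is approximately 2.00 times as large.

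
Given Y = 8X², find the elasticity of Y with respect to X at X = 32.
Elasticity = 2

Elasticity = (dY/dX) · (X/Y)

dY/dX = 16·X
At X = 32: dY/dX = 512, Y = 8192

Elasticity = 512 · (32 / 8192) = 2

Interpretation: for a small percentage change in X, the percentage change in Y is approximately 2.00 times as large.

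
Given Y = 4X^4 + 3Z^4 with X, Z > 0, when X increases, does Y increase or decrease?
Y increases

Taking the partial derivative:
∂Y/∂X = 16X^3

∂Y/∂X = 16X^3 > 0 (assuming positive values)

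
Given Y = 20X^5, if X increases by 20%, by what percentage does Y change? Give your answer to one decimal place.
148.8%

For Y = 20X^5:
If X → X(1 + 0.2)
Then Y → Y · (1 + 0.2)^5
     ≈ Y · 2.4883

Percentage change = ((1 + 0.2)^5 − 1) × 100% ≈ 148.8%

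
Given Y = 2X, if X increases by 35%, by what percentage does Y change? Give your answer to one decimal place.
35.0%

For Y = 2X:
If X → X(1 + 0.35)
Then Y → Y · (1 + 0.35)^1
     = Y · 1.3500

Percentage change = ((1 + 0.35)^1 − 1) × 100% = 35.0%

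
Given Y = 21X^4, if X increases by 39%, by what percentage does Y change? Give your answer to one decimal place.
273.3%

For Y = 21X^4:
If X → X(1 + 0.39)
Then Y → Y · (1 + 0.39)^4
     ≈ Y · 3.7330

Percentage change = ((1 + 0.39)^4 − 1) × 100% ≈ 273.3%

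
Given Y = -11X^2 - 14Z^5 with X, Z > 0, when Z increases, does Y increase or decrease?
Y decreases

Taking the partial derivative:
∂Y/∂Z = -70Z^4

∂Y/∂Z = -70Z^4 < 0 (assuming positive values)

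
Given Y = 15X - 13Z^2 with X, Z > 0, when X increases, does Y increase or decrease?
Y increases

Taking the partial derivative:
∂Y/∂X = 15

∂Y/∂X = 15 > 0 (assuming positive values)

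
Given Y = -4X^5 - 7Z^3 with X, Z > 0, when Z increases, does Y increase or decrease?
Y decreases

Taking the partial derivative:
∂Y/∂Z = -21Z^2

∂Y/∂Z = -21Z^2 < 0 (assuming positive values)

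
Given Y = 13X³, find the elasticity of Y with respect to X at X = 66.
Elasticity = 3

Elasticity = (dY/dX) · (X/Y)

dY/dX = 39·X²
At X = 66: dY/dX = 169884, Y = 3737448

Elasticity = 169884 · (66 / 3737448) = 3

Interpretation: for a small percentage change in X, the percentage change in Y is approximately 3.00 times as large.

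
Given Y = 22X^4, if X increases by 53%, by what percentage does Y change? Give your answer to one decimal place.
448.0%

For Y = 22X^4:
If X → X(1 + 0.53)
Then Y → Y · (1 + 0.53)^4
     ≈ Y · 5.4798

Percentage change = ((1 + 0.53)^4 − 1) × 100% ≈ 448.0%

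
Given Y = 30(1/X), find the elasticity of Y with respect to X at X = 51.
Elasticity = -1

Elasticity = (dY/dX) · (X/Y)

dY/dX = -30/X²
At X = 51: dY/dX = -10/867, Y = 10/17

Elasticity = (-10/867) · (51 / (10/17)) = -1

Interpretation: for a small percentage change in X, the percentage change in Y is approximately -1.00 times as large.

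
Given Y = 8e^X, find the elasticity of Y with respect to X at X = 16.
Elasticity = 16

Elasticity = (dY/dX) · (X/Y)

dY/dX = 8·e^X
At X = 16: dY/dX = 8·e^16, Y = 8·e^16

Elasticity = (8·e^16) · (16 / (8·e^16)) = 16

Interpretation: for a small percentage change in X, the percentage change in Y is approximately 16.00 times as large.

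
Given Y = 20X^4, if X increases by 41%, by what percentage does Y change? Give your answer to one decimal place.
295.3%

For Y = 20X^4:
If X → X(1 + 0.41)
Then Y → Y · (1 + 0.41)^4
     ≈ Y · 3.9525

Percentage change = ((1 + 0.41)^4 − 1) × 100% ≈ 295.3%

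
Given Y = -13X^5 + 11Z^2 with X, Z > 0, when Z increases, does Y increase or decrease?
Y increases

Taking the partial derivative:
∂Y/∂Z = 22Z

∂Y/∂Z = 22Z > 0 (assuming positive values)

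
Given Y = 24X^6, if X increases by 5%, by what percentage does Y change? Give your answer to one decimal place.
34.0%

For Y = 24X^6:
If X → X(1 + 0.05)
Then Y → Y · (1 + 0.05)^6
     ≈ Y · 1.3401

Percentage change = ((1 + 0.05)^6 − 1) × 100% ≈ 34.0%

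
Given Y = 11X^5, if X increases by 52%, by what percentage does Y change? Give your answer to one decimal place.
711.4%

For Y = 11X^5:
If X → X(1 + 0.52)
Then Y → Y · (1 + 0.52)^5
     ≈ Y · 8.1137

Percentage change = ((1 + 0.52)^5 − 1) × 100% ≈ 711.4%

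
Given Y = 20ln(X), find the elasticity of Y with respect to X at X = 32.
Elasticity = 1/ln(32) ≈ 0.2885

Elasticity = (dY/dX) · (X/Y)

dY/dX = 20/X
At X = 32: dY/dX = 5/8, Y = 20·ln(32)

Elasticity = (5/8) · (32 / (20·ln(32))) = 1/ln(32) ≈ 0.2885

Interpretation: for a small percentage change in X, the percentage change in Y is approximately 0.29 times as large.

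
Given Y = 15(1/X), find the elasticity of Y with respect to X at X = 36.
Elasticity = -1

Elasticity = (dY/dX) · (X/Y)

dY/dX = -15/X²
At X = 36: dY/dX = -5/432, Y = 5/12

Elasticity = (-5/432) · (36 / (5/12)) = -1

Interpretation: for a small percentage change in X, the percentage change in Y is approximately -1.00 times as large.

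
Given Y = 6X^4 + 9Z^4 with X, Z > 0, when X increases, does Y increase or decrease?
Y increases

Taking the partial derivative:
∂Y/∂X = 24X^3

∂Y/∂X = 24X^3 > 0 (assuming positive values)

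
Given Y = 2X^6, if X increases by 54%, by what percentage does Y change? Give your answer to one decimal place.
1233.9%

For Y = 2X^6:
If X → X(1 + 0.54)
Then Y → Y · (1 + 0.54)^6
     ≈ Y · 13.3390

Percentage change = ((1 + 0.54)^6 − 1) × 100% ≈ 1233.9%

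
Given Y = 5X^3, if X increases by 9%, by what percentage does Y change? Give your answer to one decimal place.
29.5%

For Y = 5X^3:
If X → X(1 + 0.09)
Then Y → Y · (1 + 0.09)^3
     ≈ Y · 1.2950

Percentage change = ((1 + 0.09)^3 − 1) × 100% ≈ 29.5%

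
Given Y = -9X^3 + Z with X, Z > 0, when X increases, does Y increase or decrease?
Y decreases

Taking the partial derivative:
∂Y/∂X = -27X^2

∂Y/∂X = -27X^2 < 0 (assuming positive values)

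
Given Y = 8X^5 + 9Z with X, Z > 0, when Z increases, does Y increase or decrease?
Y increases

Taking the partial derivative:
∂Y/∂Z = 9

∂Y/∂Z = 9 > 0 (assuming positive values)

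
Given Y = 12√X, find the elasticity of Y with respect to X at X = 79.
Elasticity = 1/2

Elasticity = (dY/dX) · (X/Y)

dY/dX = 6/√X
At X = 79: dY/dX = 6·√79/79, Y = 12·√79

Elasticity = (6·√79/79) · (79 / (12·√79)) = 1/2

Interpretation: for a small percentage change in X, the percentage change in Y is approximately 0.50 times as large.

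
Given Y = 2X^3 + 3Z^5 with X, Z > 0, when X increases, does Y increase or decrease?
Y increases

Taking the partial derivative:
∂Y/∂X = 6X^2

∂Y/∂X = 6X^2 > 0 (assuming positive values)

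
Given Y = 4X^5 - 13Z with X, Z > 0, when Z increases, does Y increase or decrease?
Y decreases

Taking the partial derivative:
∂Y/∂Z = -13

∂Y/∂Z = -13 < 0 (assuming positive values)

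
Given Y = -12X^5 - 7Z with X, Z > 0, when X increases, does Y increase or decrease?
Y decreases

Taking the partial derivative:
∂Y/∂X = -60X^4

∂Y/∂X = -60X^4 < 0 (assuming positive values)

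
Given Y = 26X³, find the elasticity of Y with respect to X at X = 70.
Elasticity = 3

Elasticity = (dY/dX) · (X/Y)

dY/dX = 78·X²
At X = 70: dY/dX = 382200, Y = 8918000

Elasticity = 382200 · (70 / 8918000) = 3

Interpretation: for a small percentage change in X, the percentage change in Y is approximately 3.00 times as large.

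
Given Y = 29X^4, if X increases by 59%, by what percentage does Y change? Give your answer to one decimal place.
539.1%

For Y = 29X^4:
If X → X(1 + 0.59)
Then Y → Y · (1 + 0.59)^4
     ≈ Y · 6.3913

Percentage change = ((1 + 0.59)^4 − 1) × 100% ≈ 539.1%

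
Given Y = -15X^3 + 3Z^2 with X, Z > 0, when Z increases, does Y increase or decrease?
Y increases

Taking the partial derivative:
∂Y/∂Z = 6Z

∂Y/∂Z = 6Z > 0 (assuming positive values)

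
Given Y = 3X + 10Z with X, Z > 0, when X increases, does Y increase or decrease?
Y increases

Taking the partial derivative:
∂Y/∂X = 3

∂Y/∂X = 3 > 0 (assuming positive values)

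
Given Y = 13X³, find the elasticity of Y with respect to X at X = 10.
Elasticity = 3

Elasticity = (dY/dX) · (X/Y)

dY/dX = 39·X²
At X = 10: dY/dX = 3900, Y = 13000

Elasticity = 3900 · (10 / 13000) = 3

Interpretation: for a small percentage change in X, the percentage change in Y is approximately 3.00 times as large.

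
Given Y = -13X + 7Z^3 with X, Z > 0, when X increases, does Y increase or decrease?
Y decreases

Taking the partial derivative:
∂Y/∂X = -13

∂Y/∂X = -13 < 0 (assuming positive values)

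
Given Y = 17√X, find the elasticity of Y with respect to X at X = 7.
Elasticity = 1/2

Elasticity = (dY/dX) · (X/Y)

dY/dX = 17/(2·√X)
At X = 7: dY/dX = 17·√7/14, Y = 17·√7

Elasticity = (17·√7/14) · (7 / (17·√7)) = 1/2

Interpretation: for a small percentage change in X, the percentage change in Y is approximately 0.50 times as large.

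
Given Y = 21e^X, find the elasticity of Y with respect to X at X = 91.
Elasticity = 91

Elasticity = (dY/dX) · (X/Y)

dY/dX = 21·e^X
At X = 91: dY/dX = 21·e^91, Y = 21·e^91

Elasticity = (21·e^91) · (91 / (21·e^91)) = 91

Interpretation: for a small percentage change in X, the percentage change in Y is approximately 91.00 times as large.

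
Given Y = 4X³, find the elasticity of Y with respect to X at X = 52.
Elasticity = 3

Elasticity = (dY/dX) · (X/Y)

dY/dX = 12·X²
At X = 52: dY/dX = 32448, Y = 562432

Elasticity = 32448 · (52 / 562432) = 3

Interpretation: for a small percentage change in X, the percentage change in Y is approximately 3.00 times as large.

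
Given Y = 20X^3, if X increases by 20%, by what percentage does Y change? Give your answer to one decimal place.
72.8%

For Y = 20X^3:
If X → X(1 + 0.2)
Then Y → Y · (1 + 0.2)^3
     = Y · 1.7280

Percentage change = ((1 + 0.2)^3 − 1) × 100% = 72.8%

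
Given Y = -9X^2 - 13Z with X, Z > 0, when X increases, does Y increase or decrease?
Y decreases

Taking the partial derivative:
∂Y/∂X = -18X

∂Y/∂X = -18X < 0 (assuming positive values)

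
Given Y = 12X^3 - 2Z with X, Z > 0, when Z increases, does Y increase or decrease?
Y decreases

Taking the partial derivative:
∂Y/∂Z = -2

∂Y/∂Z = -2 < 0 (assuming positive values)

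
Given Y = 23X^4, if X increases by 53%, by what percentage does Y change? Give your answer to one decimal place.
448.0%

For Y = 23X^4:
If X → X(1 + 0.53)
Then Y → Y · (1 + 0.53)^4
     ≈ Y · 5.4798

Percentage change = ((1 + 0.53)^4 − 1) × 100% ≈ 448.0%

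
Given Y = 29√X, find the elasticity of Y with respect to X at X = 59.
Elasticity = 1/2

Elasticity = (dY/dX) · (X/Y)

dY/dX = 29/(2·√X)
At X = 59: dY/dX = 29·√59/118, Y = 29·√59

Elasticity = (29·√59/118) · (59 / (29·√59)) = 1/2

Interpretation: for a small percentage change in X, the percentage change in Y is approximately 0.50 times as large.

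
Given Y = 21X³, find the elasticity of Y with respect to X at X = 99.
Elasticity = 3

Elasticity = (dY/dX) · (X/Y)

dY/dX = 63·X²
At X = 99: dY/dX = 617463, Y = 20376279

Elasticity = 617463 · (99 / 20376279) = 3

Interpretation: for a small percentage change in X, the percentage change in Y is approximately 3.00 times as large.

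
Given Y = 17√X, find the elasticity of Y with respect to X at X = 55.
Elasticity = 1/2

Elasticity = (dY/dX) · (X/Y)

dY/dX = 17/(2·√X)
At X = 55: dY/dX = 17·√55/110, Y = 17·√55

Elasticity = (17·√55/110) · (55 / (17·√55)) = 1/2

Interpretation: for a small percentage change in X, the percentage change in Y is approximately 0.50 times as large.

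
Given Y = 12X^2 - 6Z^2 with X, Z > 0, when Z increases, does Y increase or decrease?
Y decreases

Taking the partial derivative:
∂Y/∂Z = -12Z

∂Y/∂Z = -12Z < 0 (assuming positive values)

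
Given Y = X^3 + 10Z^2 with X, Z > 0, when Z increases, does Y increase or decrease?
Y increases

Taking the partial derivative:
∂Y/∂Z = 20Z

∂Y/∂Z = 20Z > 0 (assuming positive values)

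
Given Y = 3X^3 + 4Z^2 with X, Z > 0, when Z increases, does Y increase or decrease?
Y increases

Taking the partial derivative:
∂Y/∂Z = 8Z

∂Y/∂Z = 8Z > 0 (assuming positive values)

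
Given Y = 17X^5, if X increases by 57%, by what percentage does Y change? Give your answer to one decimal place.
853.9%

For Y = 17X^5:
If X → X(1 + 0.57)
Then Y → Y · (1 + 0.57)^5
     ≈ Y · 9.5389

Percentage change = ((1 + 0.57)^5 − 1) × 100% ≈ 853.9%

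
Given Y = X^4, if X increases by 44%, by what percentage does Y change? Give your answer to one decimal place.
330.0%

For Y = X^4:
If X → X(1 + 0.44)
Then Y → Y · (1 + 0.44)^4
     ≈ Y · 4.2998

Percentage change = ((1 + 0.44)^4 − 1) × 100% ≈ 330.0%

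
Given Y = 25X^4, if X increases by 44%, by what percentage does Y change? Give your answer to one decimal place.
330.0%

For Y = 25X^4:
If X → X(1 + 0.44)
Then Y → Y · (1 + 0.44)^4
     ≈ Y · 4.2998

Percentage change = ((1 + 0.44)^4 − 1) × 100% ≈ 330.0%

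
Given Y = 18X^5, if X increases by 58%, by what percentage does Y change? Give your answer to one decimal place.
884.7%

For Y = 18X^5:
If X → X(1 + 0.58)
Then Y → Y · (1 + 0.58)^5
     ≈ Y · 9.8466

Percentage change = ((1 + 0.58)^5 − 1) × 100% ≈ 884.7%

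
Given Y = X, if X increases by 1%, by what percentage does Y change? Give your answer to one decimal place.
1.0%

For Y = X:
If X → X(1 + 0.01)
Then Y → Y · (1 + 0.01)^1
     = Y · 1.0100

Percentage change = ((1 + 0.01)^1 − 1) × 100% = 1.0%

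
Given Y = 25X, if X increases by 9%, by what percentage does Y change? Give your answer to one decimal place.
9.0%

For Y = 25X:
If X → X(1 + 0.09)
Then Y → Y · (1 + 0.09)^1
     = Y · 1.0900

Percentage change = ((1 + 0.09)^1 − 1) × 100% = 9.0%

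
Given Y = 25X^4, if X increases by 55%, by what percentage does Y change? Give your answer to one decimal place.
477.2%

For Y = 25X^4:
If X → X(1 + 0.55)
Then Y → Y · (1 + 0.55)^4
     ≈ Y · 5.7720

Percentage change = ((1 + 0.55)^4 − 1) × 100% ≈ 477.2%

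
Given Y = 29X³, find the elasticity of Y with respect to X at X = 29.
Elasticity = 3

Elasticity = (dY/dX) · (X/Y)

dY/dX = 87·X²
At X = 29: dY/dX = 73167, Y = 707281

Elasticity = 73167 · (29 / 707281) = 3

Interpretation: for a small percentage change in X, the percentage change in Y is approximately 3.00 times as large.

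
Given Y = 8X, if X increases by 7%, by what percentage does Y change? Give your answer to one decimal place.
7.0%

For Y = 8X:
If X → X(1 + 0.07)
Then Y → Y · (1 + 0.07)^1
     = Y · 1.0700

Percentage change = ((1 + 0.07)^1 − 1) × 100% = 7.0%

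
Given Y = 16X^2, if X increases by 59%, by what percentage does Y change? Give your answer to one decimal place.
152.8%

For Y = 16X^2:
If X → X(1 + 0.59)
Then Y → Y · (1 + 0.59)^2
     = Y · 2.5281

Percentage change = ((1 + 0.59)^2 − 1) × 100% ≈ 152.8%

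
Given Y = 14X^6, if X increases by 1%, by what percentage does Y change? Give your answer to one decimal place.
6.2%

For Y = 14X^6:
If X → X(1 + 0.01)
Then Y → Y · (1 + 0.01)^6
     ≈ Y · 1.0615

Percentage change = ((1 + 0.01)^6 − 1) × 100% ≈ 6.2%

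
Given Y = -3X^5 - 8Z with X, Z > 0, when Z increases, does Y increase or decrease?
Y decreases

Taking the partial derivative:
∂Y/∂Z = -8

∂Y/∂Z = -8 < 0 (assuming positive values)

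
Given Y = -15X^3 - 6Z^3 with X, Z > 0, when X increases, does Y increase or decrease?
Y decreases

Taking the partial derivative:
∂Y/∂X = -45X^2

∂Y/∂X = -45X^2 < 0 (assuming positive values)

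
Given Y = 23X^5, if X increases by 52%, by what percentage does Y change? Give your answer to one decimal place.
711.4%

For Y = 23X^5:
If X → X(1 + 0.52)
Then Y → Y · (1 + 0.52)^5
     ≈ Y · 8.1137

Percentage change = ((1 + 0.52)^5 − 1) × 100% ≈ 711.4%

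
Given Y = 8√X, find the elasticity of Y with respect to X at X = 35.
Elasticity = 1/2

Elasticity = (dY/dX) · (X/Y)

dY/dX = 4/√X
At X = 35: dY/dX = 4·√35/35, Y = 8·√35

Elasticity = (4·√35/35) · (35 / (8·√35)) = 1/2

Interpretation: for a small percentage change in X, the percentage change in Y is approximately 0.50 times as large.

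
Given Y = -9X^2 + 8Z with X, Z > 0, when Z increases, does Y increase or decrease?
Y increases

Taking the partial derivative:
∂Y/∂Z = 8

∂Y/∂Z = 8 > 0 (assuming positive values)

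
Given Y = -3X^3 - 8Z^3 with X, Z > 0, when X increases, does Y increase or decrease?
Y decreases

Taking the partial derivative:
∂Y/∂X = -9X^2

∂Y/∂X = -9X^2 < 0 (assuming positive values)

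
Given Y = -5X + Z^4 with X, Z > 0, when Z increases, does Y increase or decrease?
Y increases

Taking the partial derivative:
∂Y/∂Z = 4Z^3

∂Y/∂Z = 4Z^3 > 0 (assuming positive values)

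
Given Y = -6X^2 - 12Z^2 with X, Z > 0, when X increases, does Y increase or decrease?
Y decreases

Taking the partial derivative:
∂Y/∂X = -12X

∂Y/∂X = -12X < 0 (assuming positive values)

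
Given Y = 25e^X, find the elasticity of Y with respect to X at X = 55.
Elasticity = 55

Elasticity = (dY/dX) · (X/Y)

dY/dX = 25·e^X
At X = 55: dY/dX = 25·e^55, Y = 25·e^55

Elasticity = (25·e^55) · (55 / (25·e^55)) = 55

Interpretation: for a small percentage change in X, the percentage change in Y is approximately 55.00 times as large.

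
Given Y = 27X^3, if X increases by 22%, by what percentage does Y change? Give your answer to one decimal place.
81.6%

For Y = 27X^3:
If X → X(1 + 0.22)
Then Y → Y · (1 + 0.22)^3
     ≈ Y · 1.8158

Percentage change = ((1 + 0.22)^3 − 1) × 100% ≈ 81.6%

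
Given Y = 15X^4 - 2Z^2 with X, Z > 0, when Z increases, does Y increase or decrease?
Y decreases

Taking the partial derivative:
∂Y/∂Z = -4Z

∂Y/∂Z = -4Z < 0 (assuming positive values)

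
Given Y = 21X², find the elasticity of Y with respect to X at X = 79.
Elasticity = 2

Elasticity = (dY/dX) · (X/Y)

dY/dX = 42·X
At X = 79: dY/dX = 3318, Y = 131061

Elasticity = 3318 · (79 / 131061) = 2

Interpretation: for a small percentage change in X, the percentage change in Y is approximately 2.00 times as large.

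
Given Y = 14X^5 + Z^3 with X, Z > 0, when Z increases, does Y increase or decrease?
Y increases

Taking the partial derivative:
∂Y/∂Z = 3Z^2

∂Y/∂Z = 3Z^2 > 0 (assuming positive values)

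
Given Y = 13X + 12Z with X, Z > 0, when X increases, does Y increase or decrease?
Y increases

Taking the partial derivative:
∂Y/∂X = 13

∂Y/∂X = 13 > 0 (assuming positive values)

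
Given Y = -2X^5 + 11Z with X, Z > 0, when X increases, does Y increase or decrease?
Y decreases

Taking the partial derivative:
∂Y/∂X = -10X^4

∂Y/∂X = -10X^4 < 0 (assuming positive values)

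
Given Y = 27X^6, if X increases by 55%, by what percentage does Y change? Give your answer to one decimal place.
1286.7%

For Y = 27X^6:
If X → X(1 + 0.55)
Then Y → Y · (1 + 0.55)^6
     ≈ Y · 13.8672

Percentage change = ((1 + 0.55)^6 − 1) × 100% ≈ 1286.7%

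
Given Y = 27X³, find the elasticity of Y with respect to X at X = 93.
Elasticity = 3

Elasticity = (dY/dX) · (X/Y)

dY/dX = 81·X²
At X = 93: dY/dX = 700569, Y = 21717639

Elasticity = 700569 · (93 / 21717639) = 3

Interpretation: for a small percentage change in X, the percentage change in Y is approximately 3.00 times as large.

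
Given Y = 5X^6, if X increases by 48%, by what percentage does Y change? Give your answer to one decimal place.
950.9%

For Y = 5X^6:
If X → X(1 + 0.48)
Then Y → Y · (1 + 0.48)^6
     ≈ Y · 10.5092

Percentage change = ((1 + 0.48)^6 − 1) × 100% ≈ 950.9%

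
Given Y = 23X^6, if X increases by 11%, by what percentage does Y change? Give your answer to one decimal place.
87.0%

For Y = 23X^6:
If X → X(1 + 0.11)
Then Y → Y · (1 + 0.11)^6
     ≈ Y · 1.8704

Percentage change = ((1 + 0.11)^6 − 1) × 100% ≈ 87.0%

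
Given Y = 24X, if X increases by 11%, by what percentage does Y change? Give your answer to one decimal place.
11.0%

For Y = 24X:
If X → X(1 + 0.11)
Then Y → Y · (1 + 0.11)^1
     = Y · 1.1100

Percentage change = ((1 + 0.11)^1 − 1) × 100% = 11.0%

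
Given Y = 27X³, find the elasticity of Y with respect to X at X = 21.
Elasticity = 3

Elasticity = (dY/dX) · (X/Y)

dY/dX = 81·X²
At X = 21: dY/dX = 35721, Y = 250047

Elasticity = 35721 · (21 / 250047) = 3

Interpretation: for a small percentage change in X, the percentage change in Y is approximately 3.00 times as large.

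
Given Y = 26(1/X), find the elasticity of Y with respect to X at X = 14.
Elasticity = -1

Elasticity = (dY/dX) · (X/Y)

dY/dX = -26/X²
At X = 14: dY/dX = -13/98, Y = 13/7

Elasticity = (-13/98) · (14 / (13/7)) = -1

Interpretation: for a small percentage change in X, the percentage change in Y is approximately -1.00 times as large.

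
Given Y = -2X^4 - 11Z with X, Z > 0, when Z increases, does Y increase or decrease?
Y decreases

Taking the partial derivative:
∂Y/∂Z = -11

∂Y/∂Z = -11 < 0 (assuming positive values)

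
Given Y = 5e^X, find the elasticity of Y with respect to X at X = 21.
Elasticity = 21

Elasticity = (dY/dX) · (X/Y)

dY/dX = 5·e^X
At X = 21: dY/dX = 5·e^21, Y = 5·e^21

Elasticity = (5·e^21) · (21 / (5·e^21)) = 21

Interpretation: for a small percentage change in X, the percentage change in Y is approximately 21.00 times as large.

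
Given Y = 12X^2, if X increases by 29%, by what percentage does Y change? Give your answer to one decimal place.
66.4%

For Y = 12X^2:
If X → X(1 + 0.29)
Then Y → Y · (1 + 0.29)^2
     = Y · 1.6641

Percentage change = ((1 + 0.29)^2 − 1) × 100% ≈ 66.4%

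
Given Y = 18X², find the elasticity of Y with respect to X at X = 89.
Elasticity = 2

Elasticity = (dY/dX) · (X/Y)

dY/dX = 36·X
At X = 89: dY/dX = 3204, Y = 142578

Elasticity = 3204 · (89 / 142578) = 2

Interpretation: for a small percentage change in X, the percentage change in Y is approximately 2.00 times as large.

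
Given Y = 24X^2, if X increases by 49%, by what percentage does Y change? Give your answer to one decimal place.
122.0%

For Y = 24X^2:
If X → X(1 + 0.49)
Then Y → Y · (1 + 0.49)^2
     = Y · 2.2201

Percentage change = ((1 + 0.49)^2 − 1) × 100% ≈ 122.0%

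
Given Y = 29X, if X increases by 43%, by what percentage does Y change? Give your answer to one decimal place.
43.0%

For Y = 29X:
If X → X(1 + 0.43)
Then Y → Y · (1 + 0.43)^1
     = Y · 1.4300

Percentage change = ((1 + 0.43)^1 − 1) × 100% = 43.0%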